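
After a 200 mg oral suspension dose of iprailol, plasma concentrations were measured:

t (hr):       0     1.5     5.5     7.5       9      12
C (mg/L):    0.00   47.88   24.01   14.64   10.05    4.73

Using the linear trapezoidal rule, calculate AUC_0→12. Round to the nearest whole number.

Trapezoidal AUC_0→12:
  [0→1.5]: (0.00+47.88)/2 × 1.5 = 35.91
  [1.5→5.5]: (47.88+24.01)/2 × 4 = 143.78
  [5.5→7.5]: (24.01+14.64)/2 × 2 = 38.65
  [7.5→9]: (14.64+10.05)/2 × 1.5 = 18.5175
  [9→12]: (10.05+4.73)/2 × 3 = 22.17
  Sum = 259.0275 mg/L·hr

AUC = 259 mg/L·hr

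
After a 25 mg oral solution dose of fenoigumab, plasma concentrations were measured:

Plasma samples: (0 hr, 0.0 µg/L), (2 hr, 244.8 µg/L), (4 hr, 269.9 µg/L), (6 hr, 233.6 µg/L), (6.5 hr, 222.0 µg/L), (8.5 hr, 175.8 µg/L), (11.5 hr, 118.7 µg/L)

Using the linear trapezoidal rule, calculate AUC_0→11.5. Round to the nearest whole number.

AUC = 2216 µg/L·hr

Trapezoidal AUC_0→11.5:
  [0→2]: (0.0+244.8)/2 × 2 = 244.8
  [2→4]: (244.8+269.9)/2 × 2 = 514.7
  [4→6]: (269.9+233.6)/2 × 2 = 503.5
  [6→6.5]: (233.6+222.0)/2 × 0.5 = 113.9
  [6.5→8.5]: (222.0+175.8)/2 × 2 = 397.8
  [8.5→11.5]: (175.8+118.7)/2 × 3 = 441.75
  Sum = 2216.45 µg/L·hr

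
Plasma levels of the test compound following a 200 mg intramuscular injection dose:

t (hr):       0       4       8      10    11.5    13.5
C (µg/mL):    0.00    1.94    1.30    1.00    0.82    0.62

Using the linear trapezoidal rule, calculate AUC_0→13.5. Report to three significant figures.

Trapezoidal AUC_0→13.5:
  [0→4]: (0.00+1.94)/2 × 4 = 3.88
  [4→8]: (1.94+1.30)/2 × 4 = 6.48
  [8→10]: (1.30+1.00)/2 × 2 = 2.3
  [10→11.5]: (1.00+0.82)/2 × 1.5 = 1.365
  [11.5→13.5]: (0.82+0.62)/2 × 2 = 1.44
  Sum = 15.465 µg/mL·hr

AUC = 15.5 µg/mL·hr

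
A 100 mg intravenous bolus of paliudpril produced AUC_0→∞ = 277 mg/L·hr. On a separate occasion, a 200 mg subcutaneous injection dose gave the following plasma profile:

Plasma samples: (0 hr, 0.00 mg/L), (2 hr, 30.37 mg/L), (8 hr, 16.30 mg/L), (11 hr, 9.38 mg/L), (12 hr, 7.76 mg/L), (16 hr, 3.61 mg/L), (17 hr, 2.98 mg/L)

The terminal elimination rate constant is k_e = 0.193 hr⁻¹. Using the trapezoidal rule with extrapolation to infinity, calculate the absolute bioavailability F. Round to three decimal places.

Trapezoidal AUC_0→17 (subcutaneous injection):
  [0→2]: (0.00+30.37)/2 × 2 = 30.37
  [2→8]: (30.37+16.30)/2 × 6 = 140.01
  [8→11]: (16.30+9.38)/2 × 3 = 38.52
  [11→12]: (9.38+7.76)/2 × 1 = 8.57
  [12→16]: (7.76+3.61)/2 × 4 = 22.74
  [16→17]: (3.61+2.98)/2 × 1 = 3.295
  Sum = 243.505 mg/L·hr
Tail: C_last/k_e = 2.98/0.193 = 15.440
AUC_0→∞ (subcutaneous injection) = 243.505 + 15.440 = 258.945 mg/L·hr
F = (AUC_ev/D_ev)/(AUC_iv/D_iv) = (258.945/200)/(277/100) = 1.294725/2.77 = 0.4674

F = 0.467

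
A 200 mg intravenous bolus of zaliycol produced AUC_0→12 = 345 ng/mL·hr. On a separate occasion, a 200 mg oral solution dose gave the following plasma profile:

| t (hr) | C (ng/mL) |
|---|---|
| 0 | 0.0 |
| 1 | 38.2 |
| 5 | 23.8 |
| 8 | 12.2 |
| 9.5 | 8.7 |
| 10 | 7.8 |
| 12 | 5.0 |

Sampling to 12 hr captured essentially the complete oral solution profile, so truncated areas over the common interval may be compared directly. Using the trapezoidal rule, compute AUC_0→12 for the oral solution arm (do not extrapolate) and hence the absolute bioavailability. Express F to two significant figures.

F = 0.67

Trapezoidal AUC_0→12 (oral solution):
  [0→1]: (0.0+38.2)/2 × 1 = 19.1
  [1→5]: (38.2+23.8)/2 × 4 = 124.0
  [5→8]: (23.8+12.2)/2 × 3 = 54.0
  [8→9.5]: (12.2+8.7)/2 × 1.5 = 15.675
  [9.5→10]: (8.7+7.8)/2 × 0.5 = 4.125
  [10→12]: (7.8+5.0)/2 × 2 = 12.8
  Sum = 229.7 ng/mL·hr
F = (AUC_ev/D_ev)/(AUC_iv/D_iv) = (229.7/200)/(345/200) = 1.1485/1.725 = 0.6658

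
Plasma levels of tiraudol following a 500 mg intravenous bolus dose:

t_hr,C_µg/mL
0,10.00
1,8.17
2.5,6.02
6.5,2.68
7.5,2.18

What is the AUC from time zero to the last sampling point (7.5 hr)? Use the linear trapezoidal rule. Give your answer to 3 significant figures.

Trapezoidal AUC_0→7.5:
  [0→1]: (10.00+8.17)/2 × 1 = 9.085
  [1→2.5]: (8.17+6.02)/2 × 1.5 = 10.6425
  [2.5→6.5]: (6.02+2.68)/2 × 4 = 17.4
  [6.5→7.5]: (2.68+2.18)/2 × 1 = 2.43
  Sum = 39.5575 µg/mL·hr

AUC = 39.6 µg/mL·hr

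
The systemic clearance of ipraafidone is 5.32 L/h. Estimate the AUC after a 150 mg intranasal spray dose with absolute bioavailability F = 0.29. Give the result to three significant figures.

AUC_0→∞ = F × Dose / CL
        = 0.29 × 150 / 5.32 = 8.17669 mg/L·h

AUC = 8.18 mg/L·h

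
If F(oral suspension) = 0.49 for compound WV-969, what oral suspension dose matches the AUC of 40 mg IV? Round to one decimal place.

D_oral = 81.6 mg

For equal systemic exposure: F × D_ev = D_iv
D_ev = D_iv / F = 40 / 0.49 = 81.6327 mg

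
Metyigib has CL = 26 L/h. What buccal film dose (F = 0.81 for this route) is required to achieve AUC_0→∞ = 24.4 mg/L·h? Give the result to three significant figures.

Dose = CL × AUC_0→∞ / F
     = 26 × 24.4 / 0.81 = 783.21 mg

Dose = 783 mg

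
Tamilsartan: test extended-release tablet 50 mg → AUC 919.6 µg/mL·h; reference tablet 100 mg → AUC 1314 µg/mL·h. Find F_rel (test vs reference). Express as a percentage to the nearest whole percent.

F_rel = 140%

F_rel = (AUC_test/D_test) / (AUC_ref/D_ref)
      = (919.6/50) / (1314/100)
      = 18.392 / 13.14 = 1.3997 = 139.97%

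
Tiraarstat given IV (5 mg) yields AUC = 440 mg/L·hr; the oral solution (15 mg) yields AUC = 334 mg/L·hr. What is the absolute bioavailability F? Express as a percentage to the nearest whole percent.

F = 25%

F = (AUC_ev / D_ev) / (AUC_iv / D_iv)
  = (334/15) / (440/5)
  = 22.2667 / 88 = 0.2530
  = 25.30%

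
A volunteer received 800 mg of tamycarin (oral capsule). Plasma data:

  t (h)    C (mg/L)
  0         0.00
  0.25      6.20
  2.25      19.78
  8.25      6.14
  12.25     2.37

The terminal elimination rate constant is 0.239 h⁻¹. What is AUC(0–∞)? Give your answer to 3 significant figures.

AUC = 131 mg/L·h

Trapezoidal AUC_0→12.25:
  [0→0.25]: (0.00+6.20)/2 × 0.25 = 0.775
  [0.25→2.25]: (6.20+19.78)/2 × 2 = 25.98
  [2.25→8.25]: (19.78+6.14)/2 × 6 = 77.76
  [8.25→12.25]: (6.14+2.37)/2 × 4 = 17.02
  Sum = 121.535 mg/L·h
Extrapolated tail: C_last / k_e = 2.37 / 0.239 = 9.916
AUC_0→∞ = 121.535 + 9.916 = 131.451 mg/L·h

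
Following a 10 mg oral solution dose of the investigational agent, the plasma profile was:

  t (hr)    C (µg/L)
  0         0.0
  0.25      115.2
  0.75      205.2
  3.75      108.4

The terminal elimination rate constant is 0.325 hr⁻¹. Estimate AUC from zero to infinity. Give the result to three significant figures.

AUC = 898 µg/L·hr

Trapezoidal AUC_0→3.75:
  [0→0.25]: (0.0+115.2)/2 × 0.25 = 14.4
  [0.25→0.75]: (115.2+205.2)/2 × 0.5 = 80.1
  [0.75→3.75]: (205.2+108.4)/2 × 3 = 470.4
  Sum = 564.9 µg/L·hr
Extrapolated tail: C_last / k_e = 108.4 / 0.325 = 333.538
AUC_0→∞ = 564.9 + 333.538 = 898.438 µg/L·hr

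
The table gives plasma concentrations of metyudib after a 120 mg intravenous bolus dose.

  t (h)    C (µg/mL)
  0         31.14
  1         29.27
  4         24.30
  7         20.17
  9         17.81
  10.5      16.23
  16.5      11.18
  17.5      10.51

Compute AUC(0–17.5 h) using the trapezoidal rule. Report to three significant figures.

AUC = 334 µg/mL·h

Trapezoidal AUC_0→17.5:
  [0→1]: (31.14+29.27)/2 × 1 = 30.205
  [1→4]: (29.27+24.30)/2 × 3 = 80.355
  [4→7]: (24.30+20.17)/2 × 3 = 66.705
  [7→9]: (20.17+17.81)/2 × 2 = 37.98
  [9→10.5]: (17.81+16.23)/2 × 1.5 = 25.53
  [10.5→16.5]: (16.23+11.18)/2 × 6 = 82.23
  [16.5→17.5]: (11.18+10.51)/2 × 1 = 10.845
  Sum = 333.85 µg/mL·h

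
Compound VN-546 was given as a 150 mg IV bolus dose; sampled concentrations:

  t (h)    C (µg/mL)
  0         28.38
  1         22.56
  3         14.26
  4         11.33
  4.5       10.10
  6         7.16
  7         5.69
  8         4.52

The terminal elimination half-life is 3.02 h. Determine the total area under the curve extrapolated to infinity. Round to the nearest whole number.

AUC = 125 µg/mL·h

Trapezoidal AUC_0→8:
  [0→1]: (28.38+22.56)/2 × 1 = 25.47
  [1→3]: (22.56+14.26)/2 × 2 = 36.82
  [3→4]: (14.26+11.33)/2 × 1 = 12.795
  [4→4.5]: (11.33+10.10)/2 × 0.5 = 5.3575
  [4.5→6]: (10.10+7.16)/2 × 1.5 = 12.945
  [6→7]: (7.16+5.69)/2 × 1 = 6.425
  [7→8]: (5.69+4.52)/2 × 1 = 5.105
  Sum = 104.9175 µg/mL·h
k_e = ln2 / t½ = 0.693147 / 3.02 = 0.2295 h^-1
Extrapolated tail: C_last / k_e = 4.52 / 0.2295 = 19.695
AUC_0→∞ = 104.9175 + 19.695 = 124.6125 µg/mL·h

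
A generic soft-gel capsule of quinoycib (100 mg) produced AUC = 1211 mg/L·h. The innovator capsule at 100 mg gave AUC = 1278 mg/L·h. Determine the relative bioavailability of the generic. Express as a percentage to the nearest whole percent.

F_rel = 95%

F_rel = (AUC_test/D_test) / (AUC_ref/D_ref)
      = (1211/100) / (1278/100)
      = 12.11 / 12.78 = 0.9476 = 94.76%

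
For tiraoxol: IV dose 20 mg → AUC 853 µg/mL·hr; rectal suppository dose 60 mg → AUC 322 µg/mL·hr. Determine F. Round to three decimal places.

F = (AUC_ev / D_ev) / (AUC_iv / D_iv)
  = (322/60) / (853/20)
  = 5.36667 / 42.65 = 0.1258

F = 0.126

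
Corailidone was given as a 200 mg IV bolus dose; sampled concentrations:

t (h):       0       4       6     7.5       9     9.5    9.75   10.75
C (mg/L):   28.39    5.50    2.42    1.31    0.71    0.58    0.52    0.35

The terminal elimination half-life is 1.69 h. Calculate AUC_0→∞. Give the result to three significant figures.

Trapezoidal AUC_0→10.75:
  [0→4]: (28.39+5.50)/2 × 4 = 67.78
  [4→6]: (5.50+2.42)/2 × 2 = 7.92
  [6→7.5]: (2.42+1.31)/2 × 1.5 = 2.7975
  [7.5→9]: (1.31+0.71)/2 × 1.5 = 1.515
  [9→9.5]: (0.71+0.58)/2 × 0.5 = 0.3225
  [9.5→9.75]: (0.58+0.52)/2 × 0.25 = 0.1375
  [9.75→10.75]: (0.52+0.35)/2 × 1 = 0.435
  Sum = 80.9075 mg/L·h
k_e = ln2 / t½ = 0.693147 / 1.69 = 0.4101 h^-1
Extrapolated tail: C_last / k_e = 0.35 / 0.4101 = 0.853
AUC_0→∞ = 80.9075 + 0.853 = 81.7605 mg/L·h

AUC = 81.8 mg/L·h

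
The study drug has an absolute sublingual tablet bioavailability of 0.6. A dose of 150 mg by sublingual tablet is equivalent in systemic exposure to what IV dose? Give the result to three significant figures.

D_iv = 90.0 mg

Systemic exposure from an extravascular dose = F × D_ev, so the equivalent IV dose is F × D_ev.
D_iv = F × D_ev = 0.6 × 150 = 90 mg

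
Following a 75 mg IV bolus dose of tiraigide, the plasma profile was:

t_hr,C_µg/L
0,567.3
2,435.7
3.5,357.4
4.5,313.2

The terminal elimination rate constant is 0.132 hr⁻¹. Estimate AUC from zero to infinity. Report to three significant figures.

AUC = 4310 µg/L·hr

Trapezoidal AUC_0→4.5:
  [0→2]: (567.3+435.7)/2 × 2 = 1003.0
  [2→3.5]: (435.7+357.4)/2 × 1.5 = 594.825
  [3.5→4.5]: (357.4+313.2)/2 × 1 = 335.3
  Sum = 1933.125 µg/L·hr
Extrapolated tail: C_last / k_e = 313.2 / 0.132 = 2372.727
AUC_0→∞ = 1933.125 + 2372.727 = 4305.852 µg/L·hr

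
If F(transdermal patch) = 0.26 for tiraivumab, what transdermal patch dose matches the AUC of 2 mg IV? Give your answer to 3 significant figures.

D_transdermal = 7.69 mg

For equal systemic exposure: F × D_ev = D_iv
D_ev = D_iv / F = 2 / 0.26 = 7.69231 mg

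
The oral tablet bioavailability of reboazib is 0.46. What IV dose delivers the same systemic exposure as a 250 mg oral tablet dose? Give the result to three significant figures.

D_iv = 115 mg

Systemic exposure from an extravascular dose = F × D_ev, so the equivalent IV dose is F × D_ev.
D_iv = F × D_ev = 0.46 × 250 = 115 mg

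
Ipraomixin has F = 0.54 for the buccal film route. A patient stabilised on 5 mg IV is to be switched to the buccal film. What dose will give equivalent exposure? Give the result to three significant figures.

For equal systemic exposure: F × D_ev = D_iv
D_ev = D_iv / F = 5 / 0.54 = 9.25926 mg

D_buccal = 9.26 mg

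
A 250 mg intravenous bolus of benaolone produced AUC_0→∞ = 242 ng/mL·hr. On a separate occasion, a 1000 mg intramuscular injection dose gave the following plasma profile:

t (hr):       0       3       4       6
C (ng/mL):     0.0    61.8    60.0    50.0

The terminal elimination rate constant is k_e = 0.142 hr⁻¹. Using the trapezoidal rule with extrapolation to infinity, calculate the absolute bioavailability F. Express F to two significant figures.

F = 0.64

Trapezoidal AUC_0→6 (intramuscular injection):
  [0→3]: (0.0+61.8)/2 × 3 = 92.7
  [3→4]: (61.8+60.0)/2 × 1 = 60.9
  [4→6]: (60.0+50.0)/2 × 2 = 110.0
  Sum = 263.6 ng/mL·hr
Tail: C_last/k_e = 50.0/0.142 = 352.113
AUC_0→∞ (intramuscular injection) = 263.6 + 352.113 = 615.713 ng/mL·hr
F = (AUC_ev/D_ev)/(AUC_iv/D_iv) = (615.713/1000)/(242/250) = 0.615713/0.968 = 0.6361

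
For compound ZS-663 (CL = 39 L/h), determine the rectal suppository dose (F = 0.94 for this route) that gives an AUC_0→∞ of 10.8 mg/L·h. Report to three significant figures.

Dose = 448 mg

Dose = CL × AUC_0→∞ / F
     = 39 × 10.8 / 0.94 = 448.085 mg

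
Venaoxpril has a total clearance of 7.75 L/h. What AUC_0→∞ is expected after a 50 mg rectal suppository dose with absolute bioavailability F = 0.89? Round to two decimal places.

AUC_0→∞ = F × Dose / CL
        = 0.89 × 50 / 7.75 = 5.74194 mg/L·h

AUC = 5.74 mg/L·h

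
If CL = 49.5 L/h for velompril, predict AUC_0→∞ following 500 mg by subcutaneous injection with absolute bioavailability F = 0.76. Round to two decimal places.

AUC = 7.68 mg/L·h

AUC_0→∞ = F × Dose / CL
        = 0.76 × 500 / 49.5 = 7.67677 mg/L·h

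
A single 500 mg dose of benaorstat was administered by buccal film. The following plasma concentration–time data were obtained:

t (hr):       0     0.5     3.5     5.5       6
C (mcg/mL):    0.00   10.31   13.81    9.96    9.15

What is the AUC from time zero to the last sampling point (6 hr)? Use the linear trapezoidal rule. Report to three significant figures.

AUC = 67.3 mcg/mL·hr

Trapezoidal AUC_0→6:
  [0→0.5]: (0.00+10.31)/2 × 0.5 = 2.5775
  [0.5→3.5]: (10.31+13.81)/2 × 3 = 36.18
  [3.5→5.5]: (13.81+9.96)/2 × 2 = 23.77
  [5.5→6]: (9.96+9.15)/2 × 0.5 = 4.7775
  Sum = 67.305 mcg/mL·hr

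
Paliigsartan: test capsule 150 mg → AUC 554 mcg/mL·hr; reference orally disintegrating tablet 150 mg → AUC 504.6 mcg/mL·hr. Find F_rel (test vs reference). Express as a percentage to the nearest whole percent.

F_rel = 110%

F_rel = (AUC_test/D_test) / (AUC_ref/D_ref)
      = (554/150) / (504.6/150)
      = 3.69333 / 3.364 = 1.0979 = 109.79%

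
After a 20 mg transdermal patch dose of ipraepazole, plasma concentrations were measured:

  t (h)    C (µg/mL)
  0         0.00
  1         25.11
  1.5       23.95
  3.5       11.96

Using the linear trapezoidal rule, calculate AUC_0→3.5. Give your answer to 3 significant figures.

Trapezoidal AUC_0→3.5:
  [0→1]: (0.00+25.11)/2 × 1 = 12.555
  [1→1.5]: (25.11+23.95)/2 × 0.5 = 12.265
  [1.5→3.5]: (23.95+11.96)/2 × 2 = 35.91
  Sum = 60.73 µg/mL·h

AUC = 60.7 µg/mL·h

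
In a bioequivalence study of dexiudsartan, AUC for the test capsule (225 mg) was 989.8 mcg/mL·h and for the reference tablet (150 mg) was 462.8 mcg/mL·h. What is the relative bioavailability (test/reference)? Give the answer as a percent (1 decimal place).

F_rel = 142.6%

F_rel = (AUC_test/D_test) / (AUC_ref/D_ref)
      = (989.8/225) / (462.8/150)
      = 4.39911 / 3.08533 = 1.4258 = 142.58%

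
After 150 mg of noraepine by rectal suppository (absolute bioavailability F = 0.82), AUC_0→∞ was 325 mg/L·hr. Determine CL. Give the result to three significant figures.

CL = F × Dose / AUC_0→∞
   = 0.82 × 150 / 325 = 0.378462 L/hr

CL = 0.378 L/hr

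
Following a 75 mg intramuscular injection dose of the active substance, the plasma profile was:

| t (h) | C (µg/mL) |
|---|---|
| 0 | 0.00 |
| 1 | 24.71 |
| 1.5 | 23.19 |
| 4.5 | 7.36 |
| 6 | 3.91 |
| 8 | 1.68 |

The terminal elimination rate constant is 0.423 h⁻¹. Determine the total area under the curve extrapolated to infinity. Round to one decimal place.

Trapezoidal AUC_0→8:
  [0→1]: (0.00+24.71)/2 × 1 = 12.355
  [1→1.5]: (24.71+23.19)/2 × 0.5 = 11.975
  [1.5→4.5]: (23.19+7.36)/2 × 3 = 45.825
  [4.5→6]: (7.36+3.91)/2 × 1.5 = 8.4525
  [6→8]: (3.91+1.68)/2 × 2 = 5.59
  Sum = 84.1975 µg/mL·h
Extrapolated tail: C_last / k_e = 1.68 / 0.423 = 3.972
AUC_0→∞ = 84.1975 + 3.972 = 88.1695 µg/mL·h

AUC = 88.2 µg/mL·h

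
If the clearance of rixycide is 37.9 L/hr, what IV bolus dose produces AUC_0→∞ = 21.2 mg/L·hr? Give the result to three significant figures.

Dose_iv = CL × AUC_0→∞
     = 37.9 × 21.2 = 803.48 mg

Dose = 803 mg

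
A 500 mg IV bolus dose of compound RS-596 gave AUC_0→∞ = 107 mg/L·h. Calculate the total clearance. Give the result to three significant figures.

CL = 4.67 L/h

CL = Dose_iv / AUC_0→∞
   = 500 / 107 = 4.6729 L/h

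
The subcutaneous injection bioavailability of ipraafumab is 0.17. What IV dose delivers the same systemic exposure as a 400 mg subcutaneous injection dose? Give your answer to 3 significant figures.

D_iv = 68.0 mg

Systemic exposure from an extravascular dose = F × D_ev, so the equivalent IV dose is F × D_ev.
D_iv = F × D_ev = 0.17 × 400 = 68 mg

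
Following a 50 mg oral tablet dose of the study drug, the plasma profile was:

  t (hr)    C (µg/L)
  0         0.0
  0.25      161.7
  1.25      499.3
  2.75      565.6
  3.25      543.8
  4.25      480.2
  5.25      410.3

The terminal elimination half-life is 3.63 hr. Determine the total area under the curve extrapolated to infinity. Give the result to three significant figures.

Trapezoidal AUC_0→5.25:
  [0→0.25]: (0.0+161.7)/2 × 0.25 = 20.2125
  [0.25→1.25]: (161.7+499.3)/2 × 1 = 330.5
  [1.25→2.75]: (499.3+565.6)/2 × 1.5 = 798.675
  [2.75→3.25]: (565.6+543.8)/2 × 0.5 = 277.35
  [3.25→4.25]: (543.8+480.2)/2 × 1 = 512.0
  [4.25→5.25]: (480.2+410.3)/2 × 1 = 445.25
  Sum = 2383.9875 µg/L·hr
k_e = ln2 / t½ = 0.693147 / 3.63 = 0.1909 hr^-1
Extrapolated tail: C_last / k_e = 410.3 / 0.1909 = 2149.293
AUC_0→∞ = 2383.9875 + 2149.293 = 4533.2805 µg/L·hr

AUC = 4530 µg/L·hr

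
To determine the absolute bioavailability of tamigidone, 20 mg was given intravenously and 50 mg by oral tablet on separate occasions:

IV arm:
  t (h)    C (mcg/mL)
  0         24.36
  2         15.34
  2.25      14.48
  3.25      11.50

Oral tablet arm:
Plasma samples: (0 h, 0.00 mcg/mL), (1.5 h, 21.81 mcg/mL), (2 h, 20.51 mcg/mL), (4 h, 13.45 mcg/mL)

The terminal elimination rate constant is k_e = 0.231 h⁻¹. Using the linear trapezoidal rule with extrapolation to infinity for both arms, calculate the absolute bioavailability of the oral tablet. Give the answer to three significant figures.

F = 0.449

Trapezoidal AUC_0→3.25 (IV):
  [0→2]: (24.36+15.34)/2 × 2 = 39.7
  [2→2.25]: (15.34+14.48)/2 × 0.25 = 3.7275
  [2.25→3.25]: (14.48+11.50)/2 × 1 = 12.99
  Sum = 56.4175 mcg/mL·h
IV tail: 11.50/0.231 = 49.784; AUC_iv,0→∞ = 56.4175 + 49.784 = 106.2015 mcg/mL·h
Trapezoidal AUC_0→4 (oral tablet):
  [0→1.5]: (0.00+21.81)/2 × 1.5 = 16.3575
  [1.5→2]: (21.81+20.51)/2 × 0.5 = 10.58
  [2→4]: (20.51+13.45)/2 × 2 = 33.96
  Sum = 60.8975 mcg/mL·h
oral tablet tail: 13.45/0.231 = 58.225; AUC_ev,0→∞ = 60.8975 + 58.225 = 119.1225 mcg/mL·h
F = (AUC_ev/D_ev)/(AUC_iv/D_iv) = (119.1225/50)/(106.2015/20) = 2.38245/5.310075 = 0.4487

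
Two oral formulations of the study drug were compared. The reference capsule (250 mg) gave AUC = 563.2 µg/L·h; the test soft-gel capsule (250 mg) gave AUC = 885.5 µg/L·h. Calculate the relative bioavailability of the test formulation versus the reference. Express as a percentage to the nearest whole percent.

F_rel = (AUC_test/D_test) / (AUC_ref/D_ref)
      = (885.5/250) / (563.2/250)
      = 3.542 / 2.2528 = 1.5723 = 157.23%

F_rel = 157%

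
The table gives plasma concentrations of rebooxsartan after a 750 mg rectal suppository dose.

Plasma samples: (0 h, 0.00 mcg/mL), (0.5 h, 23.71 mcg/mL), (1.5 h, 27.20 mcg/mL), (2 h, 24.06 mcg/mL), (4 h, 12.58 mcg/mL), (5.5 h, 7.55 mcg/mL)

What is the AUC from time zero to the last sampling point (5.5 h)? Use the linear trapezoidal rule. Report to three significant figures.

Trapezoidal AUC_0→5.5:
  [0→0.5]: (0.00+23.71)/2 × 0.5 = 5.9275
  [0.5→1.5]: (23.71+27.20)/2 × 1 = 25.455
  [1.5→2]: (27.20+24.06)/2 × 0.5 = 12.815
  [2→4]: (24.06+12.58)/2 × 2 = 36.64
  [4→5.5]: (12.58+7.55)/2 × 1.5 = 15.0975
  Sum = 95.935 mcg/mL·h

AUC = 95.9 mcg/mL·h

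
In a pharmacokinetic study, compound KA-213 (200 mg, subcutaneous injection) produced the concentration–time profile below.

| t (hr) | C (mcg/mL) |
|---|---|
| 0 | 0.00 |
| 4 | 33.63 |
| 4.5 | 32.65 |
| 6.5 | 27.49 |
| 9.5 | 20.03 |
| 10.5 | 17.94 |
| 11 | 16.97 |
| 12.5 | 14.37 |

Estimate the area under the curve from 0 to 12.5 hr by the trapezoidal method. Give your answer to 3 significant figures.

AUC = 266 mcg/mL·hr

Trapezoidal AUC_0→12.5:
  [0→4]: (0.00+33.63)/2 × 4 = 67.26
  [4→4.5]: (33.63+32.65)/2 × 0.5 = 16.57
  [4.5→6.5]: (32.65+27.49)/2 × 2 = 60.14
  [6.5→9.5]: (27.49+20.03)/2 × 3 = 71.28
  [9.5→10.5]: (20.03+17.94)/2 × 1 = 18.985
  [10.5→11]: (17.94+16.97)/2 × 0.5 = 8.7275
  [11→12.5]: (16.97+14.37)/2 × 1.5 = 23.505
  Sum = 266.4675 mcg/mL·hr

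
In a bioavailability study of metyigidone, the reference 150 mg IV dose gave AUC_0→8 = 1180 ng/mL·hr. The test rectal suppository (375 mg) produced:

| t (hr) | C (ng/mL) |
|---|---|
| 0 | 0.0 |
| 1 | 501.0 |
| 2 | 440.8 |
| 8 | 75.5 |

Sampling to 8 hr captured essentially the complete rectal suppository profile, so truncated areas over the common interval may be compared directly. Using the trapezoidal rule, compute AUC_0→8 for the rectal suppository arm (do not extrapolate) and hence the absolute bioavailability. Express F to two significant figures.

F = 0.77

Trapezoidal AUC_0→8 (rectal suppository):
  [0→1]: (0.0+501.0)/2 × 1 = 250.5
  [1→2]: (501.0+440.8)/2 × 1 = 470.9
  [2→8]: (440.8+75.5)/2 × 6 = 1548.9
  Sum = 2270.3 ng/mL·hr
F = (AUC_ev/D_ev)/(AUC_iv/D_iv) = (2270.3/375)/(1180/150) = 6.05413/7.86667 = 0.7696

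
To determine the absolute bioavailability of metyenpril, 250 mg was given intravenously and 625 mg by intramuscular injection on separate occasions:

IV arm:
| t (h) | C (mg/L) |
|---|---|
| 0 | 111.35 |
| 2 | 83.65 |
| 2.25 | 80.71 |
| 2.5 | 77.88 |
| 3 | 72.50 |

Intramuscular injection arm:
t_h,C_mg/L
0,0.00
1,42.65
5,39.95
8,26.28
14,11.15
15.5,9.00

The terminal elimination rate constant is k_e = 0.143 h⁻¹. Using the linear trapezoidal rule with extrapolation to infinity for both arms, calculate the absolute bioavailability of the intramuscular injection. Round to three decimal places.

Trapezoidal AUC_0→3 (IV):
  [0→2]: (111.35+83.65)/2 × 2 = 195.0
  [2→2.25]: (83.65+80.71)/2 × 0.25 = 20.545
  [2.25→2.5]: (80.71+77.88)/2 × 0.25 = 19.82375
  [2.5→3]: (77.88+72.50)/2 × 0.5 = 37.595
  Sum = 272.96375 mg/L·h
IV tail: 72.50/0.143 = 506.993; AUC_iv,0→∞ = 272.96375 + 506.993 = 779.95675 mg/L·h
Trapezoidal AUC_0→15.5 (intramuscular injection):
  [0→1]: (0.00+42.65)/2 × 1 = 21.325
  [1→5]: (42.65+39.95)/2 × 4 = 165.2
  [5→8]: (39.95+26.28)/2 × 3 = 99.345
  [8→14]: (26.28+11.15)/2 × 6 = 112.29
  [14→15.5]: (11.15+9.00)/2 × 1.5 = 15.1125
  Sum = 413.2725 mg/L·h
intramuscular injection tail: 9.00/0.143 = 62.937; AUC_ev,0→∞ = 413.2725 + 62.937 = 476.2095 mg/L·h
F = (AUC_ev/D_ev)/(AUC_iv/D_iv) = (476.2095/625)/(779.95675/250) = 0.7619352/3.119827 = 0.2442

F = 0.244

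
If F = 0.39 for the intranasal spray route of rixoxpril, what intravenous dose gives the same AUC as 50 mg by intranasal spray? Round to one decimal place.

D_iv = 19.5 mg

Systemic exposure from an extravascular dose = F × D_ev, so the equivalent IV dose is F × D_ev.
D_iv = F × D_ev = 0.39 × 50 = 19.5 mg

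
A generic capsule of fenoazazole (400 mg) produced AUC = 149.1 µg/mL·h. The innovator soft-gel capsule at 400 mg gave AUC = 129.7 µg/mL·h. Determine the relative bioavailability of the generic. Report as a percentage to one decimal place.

F_rel = 115.0%

F_rel = (AUC_test/D_test) / (AUC_ref/D_ref)
      = (149.1/400) / (129.7/400)
      = 0.37275 / 0.32425 = 1.1496 = 114.96%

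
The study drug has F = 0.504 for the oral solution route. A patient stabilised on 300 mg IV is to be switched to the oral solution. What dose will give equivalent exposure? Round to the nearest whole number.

For equal systemic exposure: F × D_ev = D_iv
D_ev = D_iv / F = 300 / 0.504 = 595.238 mg

D_oral = 595 mg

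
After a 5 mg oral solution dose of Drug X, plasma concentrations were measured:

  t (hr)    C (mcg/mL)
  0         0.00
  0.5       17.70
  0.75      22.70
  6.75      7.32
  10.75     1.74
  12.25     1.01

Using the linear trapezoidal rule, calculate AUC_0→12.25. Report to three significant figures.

Trapezoidal AUC_0→12.25:
  [0→0.5]: (0.00+17.70)/2 × 0.5 = 4.425
  [0.5→0.75]: (17.70+22.70)/2 × 0.25 = 5.05
  [0.75→6.75]: (22.70+7.32)/2 × 6 = 90.06
  [6.75→10.75]: (7.32+1.74)/2 × 4 = 18.12
  [10.75→12.25]: (1.74+1.01)/2 × 1.5 = 2.0625
  Sum = 119.7175 mcg/mL·hr

AUC = 120 mcg/mL·hr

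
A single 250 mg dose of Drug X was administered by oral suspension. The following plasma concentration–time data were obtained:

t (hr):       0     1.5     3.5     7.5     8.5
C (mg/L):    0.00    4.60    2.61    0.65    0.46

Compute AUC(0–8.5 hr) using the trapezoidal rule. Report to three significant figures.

AUC = 17.7 mg/L·hr

Trapezoidal AUC_0→8.5:
  [0→1.5]: (0.00+4.60)/2 × 1.5 = 3.45
  [1.5→3.5]: (4.60+2.61)/2 × 2 = 7.21
  [3.5→7.5]: (2.61+0.65)/2 × 4 = 6.52
  [7.5→8.5]: (0.65+0.46)/2 × 1 = 0.555
  Sum = 17.735 mg/L·hr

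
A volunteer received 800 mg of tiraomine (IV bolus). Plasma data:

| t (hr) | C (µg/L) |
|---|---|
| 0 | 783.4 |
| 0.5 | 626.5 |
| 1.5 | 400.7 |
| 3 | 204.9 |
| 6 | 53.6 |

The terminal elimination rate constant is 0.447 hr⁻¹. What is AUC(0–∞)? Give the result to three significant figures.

Trapezoidal AUC_0→6:
  [0→0.5]: (783.4+626.5)/2 × 0.5 = 352.475
  [0.5→1.5]: (626.5+400.7)/2 × 1 = 513.6
  [1.5→3]: (400.7+204.9)/2 × 1.5 = 454.2
  [3→6]: (204.9+53.6)/2 × 3 = 387.75
  Sum = 1708.025 µg/L·hr
Extrapolated tail: C_last / k_e = 53.6 / 0.447 = 119.911
AUC_0→∞ = 1708.025 + 119.911 = 1827.936 µg/L·hr

AUC = 1830 µg/L·hr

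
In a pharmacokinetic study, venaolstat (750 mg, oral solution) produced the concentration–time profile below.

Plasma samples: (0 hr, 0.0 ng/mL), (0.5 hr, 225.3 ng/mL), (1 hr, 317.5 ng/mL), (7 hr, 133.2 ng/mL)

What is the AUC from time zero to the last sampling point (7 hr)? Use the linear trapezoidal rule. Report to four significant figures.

AUC = 1544 ng/mL·hr

Trapezoidal AUC_0→7:
  [0→0.5]: (0.0+225.3)/2 × 0.5 = 56.325
  [0.5→1]: (225.3+317.5)/2 × 0.5 = 135.7
  [1→7]: (317.5+133.2)/2 × 6 = 1352.1
  Sum = 1544.125 ng/mL·hr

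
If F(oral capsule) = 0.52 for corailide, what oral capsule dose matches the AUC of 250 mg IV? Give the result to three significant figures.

For equal systemic exposure: F × D_ev = D_iv
D_ev = D_iv / F = 250 / 0.52 = 480.769 mg

D_oral = 481 mg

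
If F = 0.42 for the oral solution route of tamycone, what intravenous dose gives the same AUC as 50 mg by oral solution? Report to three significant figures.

Systemic exposure from an extravascular dose = F × D_ev, so the equivalent IV dose is F × D_ev.
D_iv = F × D_ev = 0.42 × 50 = 21 mg

D_iv = 21.0 mg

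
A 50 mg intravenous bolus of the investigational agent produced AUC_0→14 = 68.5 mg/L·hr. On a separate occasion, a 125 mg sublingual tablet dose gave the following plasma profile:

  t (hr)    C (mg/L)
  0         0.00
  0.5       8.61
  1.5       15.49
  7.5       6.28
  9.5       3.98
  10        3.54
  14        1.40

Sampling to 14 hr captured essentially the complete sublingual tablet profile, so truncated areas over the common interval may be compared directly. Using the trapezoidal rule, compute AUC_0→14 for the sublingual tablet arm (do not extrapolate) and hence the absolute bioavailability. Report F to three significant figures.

F = 0.593

Trapezoidal AUC_0→14 (sublingual tablet):
  [0→0.5]: (0.00+8.61)/2 × 0.5 = 2.1525
  [0.5→1.5]: (8.61+15.49)/2 × 1 = 12.05
  [1.5→7.5]: (15.49+6.28)/2 × 6 = 65.31
  [7.5→9.5]: (6.28+3.98)/2 × 2 = 10.26
  [9.5→10]: (3.98+3.54)/2 × 0.5 = 1.88
  [10→14]: (3.54+1.40)/2 × 4 = 9.88
  Sum = 101.5325 mg/L·hr
F = (AUC_ev/D_ev)/(AUC_iv/D_iv) = (101.5325/125)/(68.5/50) = 0.81226/1.37 = 0.5929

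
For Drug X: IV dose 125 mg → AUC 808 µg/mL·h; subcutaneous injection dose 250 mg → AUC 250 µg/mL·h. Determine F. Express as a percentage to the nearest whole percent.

F = 15%

F = (AUC_ev / D_ev) / (AUC_iv / D_iv)
  = (250/250) / (808/125)
  = 1 / 6.464 = 0.1547
  = 15.47%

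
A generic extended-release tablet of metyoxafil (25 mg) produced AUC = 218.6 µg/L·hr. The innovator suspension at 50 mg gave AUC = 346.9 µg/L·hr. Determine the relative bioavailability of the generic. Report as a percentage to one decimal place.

F_rel = 126.0%

F_rel = (AUC_test/D_test) / (AUC_ref/D_ref)
      = (218.6/25) / (346.9/50)
      = 8.744 / 6.938 = 1.2603 = 126.03%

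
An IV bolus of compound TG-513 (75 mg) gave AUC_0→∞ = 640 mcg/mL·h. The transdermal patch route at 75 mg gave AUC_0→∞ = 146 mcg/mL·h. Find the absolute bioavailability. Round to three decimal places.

F = (AUC_ev / D_ev) / (AUC_iv / D_iv)
  = (146/75) / (640/75)
  = 1.94667 / 8.53333 = 0.2281

F = 0.228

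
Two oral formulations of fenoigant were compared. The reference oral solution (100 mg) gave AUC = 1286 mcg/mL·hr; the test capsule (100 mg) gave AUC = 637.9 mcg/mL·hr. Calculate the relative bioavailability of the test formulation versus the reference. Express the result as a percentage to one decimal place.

F_rel = (AUC_test/D_test) / (AUC_ref/D_ref)
      = (637.9/100) / (1286/100)
      = 6.379 / 12.86 = 0.4960 = 49.60%

F_rel = 49.6%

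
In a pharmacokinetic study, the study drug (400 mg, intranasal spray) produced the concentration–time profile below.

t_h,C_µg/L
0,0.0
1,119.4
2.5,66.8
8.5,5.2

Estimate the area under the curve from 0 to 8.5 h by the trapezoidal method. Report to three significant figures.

Trapezoidal AUC_0→8.5:
  [0→1]: (0.0+119.4)/2 × 1 = 59.7
  [1→2.5]: (119.4+66.8)/2 × 1.5 = 139.65
  [2.5→8.5]: (66.8+5.2)/2 × 6 = 216.0
  Sum = 415.35 µg/L·h

AUC = 415 µg/L·h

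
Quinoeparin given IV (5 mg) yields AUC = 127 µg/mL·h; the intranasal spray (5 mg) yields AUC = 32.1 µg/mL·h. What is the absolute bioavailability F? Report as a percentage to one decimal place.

F = (AUC_ev / D_ev) / (AUC_iv / D_iv)
  = (32.1/5) / (127/5)
  = 6.42 / 25.4 = 0.2528
  = 25.28%

F = 25.3%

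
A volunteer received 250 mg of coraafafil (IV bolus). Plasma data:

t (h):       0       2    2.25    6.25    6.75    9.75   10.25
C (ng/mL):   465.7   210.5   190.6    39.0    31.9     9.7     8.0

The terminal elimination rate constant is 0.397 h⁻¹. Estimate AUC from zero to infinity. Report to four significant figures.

Trapezoidal AUC_0→10.25:
  [0→2]: (465.7+210.5)/2 × 2 = 676.2
  [2→2.25]: (210.5+190.6)/2 × 0.25 = 50.1375
  [2.25→6.25]: (190.6+39.0)/2 × 4 = 459.2
  [6.25→6.75]: (39.0+31.9)/2 × 0.5 = 17.725
  [6.75→9.75]: (31.9+9.7)/2 × 3 = 62.4
  [9.75→10.25]: (9.7+8.0)/2 × 0.5 = 4.425
  Sum = 1270.0875 ng/mL·h
Extrapolated tail: C_last / k_e = 8.0 / 0.397 = 20.151
AUC_0→∞ = 1270.0875 + 20.151 = 1290.2385 ng/mL·h

AUC = 1290 ng/mL·h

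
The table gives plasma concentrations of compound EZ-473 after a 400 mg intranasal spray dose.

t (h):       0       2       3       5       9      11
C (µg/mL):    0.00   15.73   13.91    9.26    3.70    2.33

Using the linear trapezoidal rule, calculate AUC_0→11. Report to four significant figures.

AUC = 85.67 µg/mL·h

Trapezoidal AUC_0→11:
  [0→2]: (0.00+15.73)/2 × 2 = 15.73
  [2→3]: (15.73+13.91)/2 × 1 = 14.82
  [3→5]: (13.91+9.26)/2 × 2 = 23.17
  [5→9]: (9.26+3.70)/2 × 4 = 25.92
  [9→11]: (3.70+2.33)/2 × 2 = 6.03
  Sum = 85.67 µg/mL·h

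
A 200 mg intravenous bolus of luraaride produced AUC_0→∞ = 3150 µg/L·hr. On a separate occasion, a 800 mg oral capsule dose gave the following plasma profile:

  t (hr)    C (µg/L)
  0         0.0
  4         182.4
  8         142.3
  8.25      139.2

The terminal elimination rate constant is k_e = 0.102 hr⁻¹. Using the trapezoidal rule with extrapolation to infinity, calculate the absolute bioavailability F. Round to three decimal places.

Trapezoidal AUC_0→8.25 (oral capsule):
  [0→4]: (0.0+182.4)/2 × 4 = 364.8
  [4→8]: (182.4+142.3)/2 × 4 = 649.4
  [8→8.25]: (142.3+139.2)/2 × 0.25 = 35.1875
  Sum = 1049.3875 µg/L·hr
Tail: C_last/k_e = 139.2/0.102 = 1364.706
AUC_0→∞ (oral capsule) = 1049.3875 + 1364.706 = 2414.0935 µg/L·hr
F = (AUC_ev/D_ev)/(AUC_iv/D_iv) = (2414.0935/800)/(3150/200) = 3.01762/15.75 = 0.1916

F = 0.192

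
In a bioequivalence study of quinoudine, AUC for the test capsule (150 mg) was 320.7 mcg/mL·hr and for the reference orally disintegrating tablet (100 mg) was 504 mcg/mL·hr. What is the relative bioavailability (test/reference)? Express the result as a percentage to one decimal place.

F_rel = (AUC_test/D_test) / (AUC_ref/D_ref)
      = (320.7/150) / (504/100)
      = 2.138 / 5.04 = 0.4242 = 42.42%

F_rel = 42.4%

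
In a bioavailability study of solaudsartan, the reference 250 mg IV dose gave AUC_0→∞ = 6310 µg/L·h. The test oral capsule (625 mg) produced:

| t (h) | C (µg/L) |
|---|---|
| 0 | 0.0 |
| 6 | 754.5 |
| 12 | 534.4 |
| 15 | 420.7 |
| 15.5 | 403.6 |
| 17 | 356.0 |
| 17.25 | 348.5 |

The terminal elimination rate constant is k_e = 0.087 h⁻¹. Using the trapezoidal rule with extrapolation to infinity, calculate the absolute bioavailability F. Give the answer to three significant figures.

Trapezoidal AUC_0→17.25 (oral capsule):
  [0→6]: (0.0+754.5)/2 × 6 = 2263.5
  [6→12]: (754.5+534.4)/2 × 6 = 3866.7
  [12→15]: (534.4+420.7)/2 × 3 = 1432.65
  [15→15.5]: (420.7+403.6)/2 × 0.5 = 206.075
  [15.5→17]: (403.6+356.0)/2 × 1.5 = 569.7
  [17→17.25]: (356.0+348.5)/2 × 0.25 = 88.0625
  Sum = 8426.6875 µg/L·h
Tail: C_last/k_e = 348.5/0.087 = 4005.747
AUC_0→∞ (oral capsule) = 8426.6875 + 4005.747 = 12432.4345 µg/L·h
F = (AUC_ev/D_ev)/(AUC_iv/D_iv) = (12432.4345/625)/(6310/250) = 19.8919/25.24 = 0.7881

F = 0.788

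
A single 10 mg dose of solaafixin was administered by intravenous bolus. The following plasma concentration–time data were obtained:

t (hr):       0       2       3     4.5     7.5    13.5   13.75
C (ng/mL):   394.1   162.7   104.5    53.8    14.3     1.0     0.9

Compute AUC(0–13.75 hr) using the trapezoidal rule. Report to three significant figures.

AUC = 957 ng/mL·hr

Trapezoidal AUC_0→13.75:
  [0→2]: (394.1+162.7)/2 × 2 = 556.8
  [2→3]: (162.7+104.5)/2 × 1 = 133.6
  [3→4.5]: (104.5+53.8)/2 × 1.5 = 118.725
  [4.5→7.5]: (53.8+14.3)/2 × 3 = 102.15
  [7.5→13.5]: (14.3+1.0)/2 × 6 = 45.9
  [13.5→13.75]: (1.0+0.9)/2 × 0.25 = 0.2375
  Sum = 957.4125 ng/mL·hr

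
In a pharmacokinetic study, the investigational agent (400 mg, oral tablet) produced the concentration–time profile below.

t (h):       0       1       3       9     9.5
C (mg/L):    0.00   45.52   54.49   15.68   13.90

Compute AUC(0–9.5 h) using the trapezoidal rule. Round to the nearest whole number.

AUC = 341 mg/L·h

Trapezoidal AUC_0→9.5:
  [0→1]: (0.00+45.52)/2 × 1 = 22.76
  [1→3]: (45.52+54.49)/2 × 2 = 100.01
  [3→9]: (54.49+15.68)/2 × 6 = 210.51
  [9→9.5]: (15.68+13.90)/2 × 0.5 = 7.395
  Sum = 340.675 mg/L·h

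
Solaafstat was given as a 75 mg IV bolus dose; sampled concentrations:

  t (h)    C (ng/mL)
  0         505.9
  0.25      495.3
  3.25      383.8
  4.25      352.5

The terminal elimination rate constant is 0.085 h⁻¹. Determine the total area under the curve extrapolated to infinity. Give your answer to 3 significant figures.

Trapezoidal AUC_0→4.25:
  [0→0.25]: (505.9+495.3)/2 × 0.25 = 125.15
  [0.25→3.25]: (495.3+383.8)/2 × 3 = 1318.65
  [3.25→4.25]: (383.8+352.5)/2 × 1 = 368.15
  Sum = 1811.95 ng/mL·h
Extrapolated tail: C_last / k_e = 352.5 / 0.085 = 4147.059
AUC_0→∞ = 1811.95 + 4147.059 = 5959.009 ng/mL·h

AUC = 5960 ng/mL·h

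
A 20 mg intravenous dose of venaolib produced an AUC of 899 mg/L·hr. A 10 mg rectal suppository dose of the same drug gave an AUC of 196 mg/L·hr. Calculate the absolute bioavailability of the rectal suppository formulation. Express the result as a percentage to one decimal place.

F = 43.6%

F = (AUC_ev / D_ev) / (AUC_iv / D_iv)
  = (196/10) / (899/20)
  = 19.6 / 44.95 = 0.4360
  = 43.60%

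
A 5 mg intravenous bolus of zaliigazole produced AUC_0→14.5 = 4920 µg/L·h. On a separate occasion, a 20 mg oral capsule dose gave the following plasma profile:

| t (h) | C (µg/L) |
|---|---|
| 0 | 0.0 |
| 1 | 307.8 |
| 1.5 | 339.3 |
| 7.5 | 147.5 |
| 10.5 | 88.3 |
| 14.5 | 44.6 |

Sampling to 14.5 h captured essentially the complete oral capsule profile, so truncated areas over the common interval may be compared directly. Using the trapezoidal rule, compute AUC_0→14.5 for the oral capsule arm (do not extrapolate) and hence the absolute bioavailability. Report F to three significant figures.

Trapezoidal AUC_0→14.5 (oral capsule):
  [0→1]: (0.0+307.8)/2 × 1 = 153.9
  [1→1.5]: (307.8+339.3)/2 × 0.5 = 161.775
  [1.5→7.5]: (339.3+147.5)/2 × 6 = 1460.4
  [7.5→10.5]: (147.5+88.3)/2 × 3 = 353.7
  [10.5→14.5]: (88.3+44.6)/2 × 4 = 265.8
  Sum = 2395.575 µg/L·h
F = (AUC_ev/D_ev)/(AUC_iv/D_iv) = (2395.575/20)/(4920/5) = 119.77875/984 = 0.1217

F = 0.122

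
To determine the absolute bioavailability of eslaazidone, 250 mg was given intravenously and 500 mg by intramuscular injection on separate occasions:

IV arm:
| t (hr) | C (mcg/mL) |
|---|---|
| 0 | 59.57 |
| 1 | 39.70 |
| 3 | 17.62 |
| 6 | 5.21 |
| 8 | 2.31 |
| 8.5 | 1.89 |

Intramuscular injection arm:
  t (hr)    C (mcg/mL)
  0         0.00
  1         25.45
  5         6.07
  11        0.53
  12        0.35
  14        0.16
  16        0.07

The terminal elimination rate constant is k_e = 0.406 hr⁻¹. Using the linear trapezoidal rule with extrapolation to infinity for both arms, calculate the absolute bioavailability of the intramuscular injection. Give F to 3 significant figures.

F = 0.314

Trapezoidal AUC_0→8.5 (IV):
  [0→1]: (59.57+39.70)/2 × 1 = 49.635
  [1→3]: (39.70+17.62)/2 × 2 = 57.32
  [3→6]: (17.62+5.21)/2 × 3 = 34.245
  [6→8]: (5.21+2.31)/2 × 2 = 7.52
  [8→8.5]: (2.31+1.89)/2 × 0.5 = 1.05
  Sum = 149.77 mcg/mL·hr
IV tail: 1.89/0.406 = 4.655; AUC_iv,0→∞ = 149.77 + 4.655 = 154.425 mcg/mL·hr
Trapezoidal AUC_0→16 (intramuscular injection):
  [0→1]: (0.00+25.45)/2 × 1 = 12.725
  [1→5]: (25.45+6.07)/2 × 4 = 63.04
  [5→11]: (6.07+0.53)/2 × 6 = 19.8
  [11→12]: (0.53+0.35)/2 × 1 = 0.44
  [12→14]: (0.35+0.16)/2 × 2 = 0.51
  [14→16]: (0.16+0.07)/2 × 2 = 0.23
  Sum = 96.745 mcg/mL·hr
intramuscular injection tail: 0.07/0.406 = 0.172; AUC_ev,0→∞ = 96.745 + 0.172 = 96.917 mcg/mL·hr
F = (AUC_ev/D_ev)/(AUC_iv/D_iv) = (96.917/500)/(154.425/250) = 0.193834/0.6177 = 0.3138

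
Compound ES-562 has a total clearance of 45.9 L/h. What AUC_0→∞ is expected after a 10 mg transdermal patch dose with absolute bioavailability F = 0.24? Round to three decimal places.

AUC = 0.052 mg/L·h

AUC_0→∞ = F × Dose / CL
        = 0.24 × 10 / 45.9 = 0.0522876 mg/L·h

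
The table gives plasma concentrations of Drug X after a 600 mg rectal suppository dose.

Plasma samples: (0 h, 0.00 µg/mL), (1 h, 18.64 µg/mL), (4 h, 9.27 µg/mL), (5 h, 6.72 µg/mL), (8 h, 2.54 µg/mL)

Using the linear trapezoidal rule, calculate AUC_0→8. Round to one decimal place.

Trapezoidal AUC_0→8:
  [0→1]: (0.00+18.64)/2 × 1 = 9.32
  [1→4]: (18.64+9.27)/2 × 3 = 41.865
  [4→5]: (9.27+6.72)/2 × 1 = 7.995
  [5→8]: (6.72+2.54)/2 × 3 = 13.89
  Sum = 73.07 µg/mL·h

AUC = 73.1 µg/mL·h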